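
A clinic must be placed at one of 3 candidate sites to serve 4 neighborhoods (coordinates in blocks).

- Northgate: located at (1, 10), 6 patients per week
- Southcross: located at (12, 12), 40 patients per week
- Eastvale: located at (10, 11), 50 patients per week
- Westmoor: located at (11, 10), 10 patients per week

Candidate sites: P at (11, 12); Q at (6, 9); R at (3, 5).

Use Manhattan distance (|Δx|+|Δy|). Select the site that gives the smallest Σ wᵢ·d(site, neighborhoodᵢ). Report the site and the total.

Total weighted distance at each candidate:
  P (11, 12): total = 232
  Q (6, 9): total = 756
  R (3, 5): total = 1462
Minimum is at P with total 232 blocks.

P, total 232 blocks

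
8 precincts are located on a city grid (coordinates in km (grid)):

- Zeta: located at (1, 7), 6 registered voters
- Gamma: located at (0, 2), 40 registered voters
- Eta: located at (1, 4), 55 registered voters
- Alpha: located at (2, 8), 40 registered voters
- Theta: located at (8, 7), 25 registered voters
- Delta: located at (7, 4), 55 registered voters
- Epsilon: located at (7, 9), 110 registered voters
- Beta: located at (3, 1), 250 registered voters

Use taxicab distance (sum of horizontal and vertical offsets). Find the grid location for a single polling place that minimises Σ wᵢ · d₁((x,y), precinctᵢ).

Manhattan distance separates: Σwᵢ(|x−xᵢ|+|y−yᵢ|) = Σwᵢ|x−xᵢ| + Σwᵢ|y−yᵢ|, so x and y are optimised independently as 1-D weighted medians.
Total weight W = 581; half = 290.5.
x-coordinate, sorted with cumulative weight:
  x=0 (Gamma, w=40) cum 40
  x=1 (Zeta, w=6) cum 46
  x=1 (Eta, w=55) cum 101
  x=2 (Alpha, w=40) cum 141
  x=3 (Beta, w=250) cum 391  ← median
  x=7 (Delta, w=55) cum 446
  x=7 (Epsilon, w=110) cum 556
  x=8 (Theta, w=25) cum 581
⇒ x* = 3
y-coordinate, sorted with cumulative weight:
  y=1 (Beta, w=250) cum 250
  y=2 (Gamma, w=40) cum 290
  y=4 (Eta, w=55) cum 345  ← median
  y=4 (Delta, w=55) cum 400
  y=7 (Zeta, w=6) cum 406
  y=7 (Theta, w=25) cum 431
  y=8 (Alpha, w=40) cum 471
  y=9 (Epsilon, w=110) cum 581
⇒ y* = 4

(3, 4)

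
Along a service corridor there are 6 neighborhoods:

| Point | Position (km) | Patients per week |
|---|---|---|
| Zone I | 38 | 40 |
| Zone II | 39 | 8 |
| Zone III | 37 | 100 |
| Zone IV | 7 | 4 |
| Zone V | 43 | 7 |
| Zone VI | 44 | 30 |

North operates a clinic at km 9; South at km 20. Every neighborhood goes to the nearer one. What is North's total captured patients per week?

The indifferent point is the midpoint (9+20)/2 = 14.5; neighborhoods left of it (closer to North at 9) go to North, those right go to South.
  Zone IV at 7 (w=4) → North
  Zone III at 37 (w=100) → South
  Zone I at 38 (w=40) → South
  Zone II at 39 (w=8) → South
  Zone V at 43 (w=7) → South
  Zone VI at 44 (w=30) → South
North captures 4; South captures 185.

4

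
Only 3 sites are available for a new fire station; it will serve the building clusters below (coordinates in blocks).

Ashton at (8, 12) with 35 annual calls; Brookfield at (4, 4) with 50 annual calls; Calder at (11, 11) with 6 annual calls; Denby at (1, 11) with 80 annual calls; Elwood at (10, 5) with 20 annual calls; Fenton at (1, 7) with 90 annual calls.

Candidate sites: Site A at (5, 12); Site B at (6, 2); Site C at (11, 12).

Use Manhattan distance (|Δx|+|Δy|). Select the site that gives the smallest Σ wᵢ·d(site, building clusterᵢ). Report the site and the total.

Site A, total 2047 blocks

Total weighted distance at each candidate:
  Site A (5, 12): total = 2047
  Site B (6, 2): total = 2864
  Site C (11, 12): total = 3251
Minimum is at Site A with total 2047 blocks.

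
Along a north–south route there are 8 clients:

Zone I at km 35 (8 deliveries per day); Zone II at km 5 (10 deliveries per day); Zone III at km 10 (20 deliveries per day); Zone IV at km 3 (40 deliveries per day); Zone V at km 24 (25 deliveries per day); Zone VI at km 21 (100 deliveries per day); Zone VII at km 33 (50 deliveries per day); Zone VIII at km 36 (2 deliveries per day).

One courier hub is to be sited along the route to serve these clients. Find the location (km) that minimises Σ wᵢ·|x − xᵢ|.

For a sum of weighted absolute distances on a line, the optimum is the weighted median (not the mean). Total weight W = 255; half-weight = 127.5.
Sort by position and accumulate weight:
  km 3 (Zone IV, w=40) → cum 40
  km 5 (Zone II, w=10) → cum 50
  km 10 (Zone III, w=20) → cum 70
  km 21 (Zone VI, w=100) → cum 170  ≥ 127.5 → median here
  km 24 (Zone V, w=25) → cum 195
  km 33 (Zone VII, w=50) → cum 245
  km 35 (Zone I, w=8) → cum 253
  km 36 (Zone VIII, w=2) → cum 255
Optimal location: km 21.

x = 21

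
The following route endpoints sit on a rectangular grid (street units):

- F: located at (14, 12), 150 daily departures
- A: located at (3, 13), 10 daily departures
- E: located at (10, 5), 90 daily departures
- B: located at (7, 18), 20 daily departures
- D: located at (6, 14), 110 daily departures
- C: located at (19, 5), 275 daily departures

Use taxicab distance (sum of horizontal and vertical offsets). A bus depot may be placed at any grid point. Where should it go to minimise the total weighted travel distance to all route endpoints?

Manhattan distance separates: Σwᵢ(|x−xᵢ|+|y−yᵢ|) = Σwᵢ|x−xᵢ| + Σwᵢ|y−yᵢ|, so x and y are optimised independently as 1-D weighted medians.
Total weight W = 655; half = 327.5.
x-coordinate, sorted with cumulative weight:
  x=3 (A, w=10) cum 10
  x=6 (D, w=110) cum 120
  x=7 (B, w=20) cum 140
  x=10 (E, w=90) cum 230
  x=14 (F, w=150) cum 380  ← median
  x=19 (C, w=275) cum 655
⇒ x* = 14
y-coordinate, sorted with cumulative weight:
  y=5 (E, w=90) cum 90
  y=5 (C, w=275) cum 365  ← median
  y=12 (F, w=150) cum 515
  y=13 (A, w=10) cum 525
  y=14 (D, w=110) cum 635
  y=18 (B, w=20) cum 655
⇒ y* = 5

(14, 5)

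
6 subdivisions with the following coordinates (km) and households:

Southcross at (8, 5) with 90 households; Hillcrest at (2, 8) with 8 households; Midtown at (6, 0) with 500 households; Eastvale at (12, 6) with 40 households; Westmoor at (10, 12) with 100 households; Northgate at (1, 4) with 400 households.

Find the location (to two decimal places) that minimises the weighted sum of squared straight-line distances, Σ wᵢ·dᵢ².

The minimiser of Σwᵢ‖p−pᵢ‖² is the weighted centroid p* = (Σwᵢpᵢ)/(Σwᵢ).
Σwᵢ = 1138.
Σwᵢxᵢ = 90·8 + 8·2 + 500·6 + 40·12 + 100·10 + 400·1 = 5616.
Σwᵢyᵢ = 90·5 + 8·8 + 500·0 + 40·6 + 100·12 + 400·4 = 3554.
x* = 5616/1138 = 4.93, y* = 3554/1138 = 3.12.

(4.93, 3.12)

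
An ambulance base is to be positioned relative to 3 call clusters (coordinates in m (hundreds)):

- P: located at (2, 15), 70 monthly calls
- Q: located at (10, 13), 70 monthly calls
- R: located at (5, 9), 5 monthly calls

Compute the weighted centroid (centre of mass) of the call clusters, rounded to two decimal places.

The minimiser of Σwᵢ‖p−pᵢ‖² is the weighted centroid p* = (Σwᵢpᵢ)/(Σwᵢ).
Σwᵢ = 145.
Σwᵢxᵢ = 70·2 + 70·10 + 5·5 = 865.
Σwᵢyᵢ = 70·15 + 70·13 + 5·9 = 2005.
x* = 865/145 = 5.97, y* = 2005/145 = 13.83.

(5.97, 13.83)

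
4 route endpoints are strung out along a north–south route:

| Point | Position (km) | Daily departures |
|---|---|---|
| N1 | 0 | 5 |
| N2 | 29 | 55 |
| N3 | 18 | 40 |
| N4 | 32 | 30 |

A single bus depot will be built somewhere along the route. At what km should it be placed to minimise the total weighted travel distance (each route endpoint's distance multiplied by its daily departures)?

x = 29

For a sum of weighted absolute distances on a line, the optimum is the weighted median (not the mean). Total weight W = 130; half-weight = 65.
Sort by position and accumulate weight:
  km 0 (N1, w=5) → cum 5
  km 18 (N3, w=40) → cum 45
  km 29 (N2, w=55) → cum 100  ≥ 65 → median here
  km 32 (N4, w=30) → cum 130
Optimal location: km 29.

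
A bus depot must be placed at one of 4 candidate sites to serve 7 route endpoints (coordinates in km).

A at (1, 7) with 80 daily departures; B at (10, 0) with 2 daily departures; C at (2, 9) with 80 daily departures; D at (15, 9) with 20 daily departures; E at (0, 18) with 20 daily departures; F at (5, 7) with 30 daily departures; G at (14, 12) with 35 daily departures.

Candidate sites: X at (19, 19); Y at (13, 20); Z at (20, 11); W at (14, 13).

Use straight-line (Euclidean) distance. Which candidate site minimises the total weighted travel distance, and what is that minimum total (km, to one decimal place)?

W, total 2923.8 km

Total weighted distance at each candidate:
  X (19, 19): total = 4800.7
  Y (13, 20): total = 3927.1
  Z (20, 11): total = 4242.0
  W (14, 13): total = 2923.8
Minimum is at W with total 2923.8 km.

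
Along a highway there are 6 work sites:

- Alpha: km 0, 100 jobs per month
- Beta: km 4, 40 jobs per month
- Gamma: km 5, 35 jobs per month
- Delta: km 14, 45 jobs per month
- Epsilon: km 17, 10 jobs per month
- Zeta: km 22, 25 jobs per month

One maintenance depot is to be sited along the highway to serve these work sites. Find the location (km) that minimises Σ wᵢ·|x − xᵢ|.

x = 4

For a sum of weighted absolute distances on a line, the optimum is the weighted median (not the mean). Total weight W = 255; half-weight = 127.5.
Sort by position and accumulate weight:
  km 0 (Alpha, w=100) → cum 100
  km 4 (Beta, w=40) → cum 140  ≥ 127.5 → median here
  km 5 (Gamma, w=35) → cum 175
  km 14 (Delta, w=45) → cum 220
  km 17 (Epsilon, w=10) → cum 230
  km 22 (Zeta, w=25) → cum 255
Optimal location: km 4.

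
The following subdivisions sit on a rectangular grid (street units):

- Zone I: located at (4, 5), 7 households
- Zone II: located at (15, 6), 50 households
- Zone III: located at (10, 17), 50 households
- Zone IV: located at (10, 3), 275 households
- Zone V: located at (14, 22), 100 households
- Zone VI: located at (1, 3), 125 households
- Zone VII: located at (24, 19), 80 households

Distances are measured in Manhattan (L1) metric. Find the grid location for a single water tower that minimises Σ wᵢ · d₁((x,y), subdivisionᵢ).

(10, 3)

Manhattan distance separates: Σwᵢ(|x−xᵢ|+|y−yᵢ|) = Σwᵢ|x−xᵢ| + Σwᵢ|y−yᵢ|, so x and y are optimised independently as 1-D weighted medians.
Total weight W = 687; half = 343.5.
x-coordinate, sorted with cumulative weight:
  x=1 (Zone VI, w=125) cum 125
  x=4 (Zone I, w=7) cum 132
  x=10 (Zone III, w=50) cum 182
  x=10 (Zone IV, w=275) cum 457  ← median
  x=14 (Zone V, w=100) cum 557
  x=15 (Zone II, w=50) cum 607
  x=24 (Zone VII, w=80) cum 687
⇒ x* = 10
y-coordinate, sorted with cumulative weight:
  y=3 (Zone IV, w=275) cum 275
  y=3 (Zone VI, w=125) cum 400  ← median
  y=5 (Zone I, w=7) cum 407
  y=6 (Zone II, w=50) cum 457
  y=17 (Zone III, w=50) cum 507
  y=19 (Zone VII, w=80) cum 587
  y=22 (Zone V, w=100) cum 687
⇒ y* = 3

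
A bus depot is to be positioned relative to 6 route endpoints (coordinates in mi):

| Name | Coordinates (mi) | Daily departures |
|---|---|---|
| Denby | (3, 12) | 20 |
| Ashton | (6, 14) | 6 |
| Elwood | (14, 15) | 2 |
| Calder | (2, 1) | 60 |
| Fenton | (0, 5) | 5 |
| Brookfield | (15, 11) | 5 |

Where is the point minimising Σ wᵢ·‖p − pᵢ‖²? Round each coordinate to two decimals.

(3.26, 5.04)

The minimiser of Σwᵢ‖p−pᵢ‖² is the weighted centroid p* = (Σwᵢpᵢ)/(Σwᵢ).
Σwᵢ = 98.
Σwᵢxᵢ = 20·3 + 6·6 + 2·14 + 60·2 + 5·0 + 5·15 = 319.
Σwᵢyᵢ = 20·12 + 6·14 + 2·15 + 60·1 + 5·5 + 5·11 = 494.
x* = 319/98 = 3.26, y* = 494/98 = 5.04.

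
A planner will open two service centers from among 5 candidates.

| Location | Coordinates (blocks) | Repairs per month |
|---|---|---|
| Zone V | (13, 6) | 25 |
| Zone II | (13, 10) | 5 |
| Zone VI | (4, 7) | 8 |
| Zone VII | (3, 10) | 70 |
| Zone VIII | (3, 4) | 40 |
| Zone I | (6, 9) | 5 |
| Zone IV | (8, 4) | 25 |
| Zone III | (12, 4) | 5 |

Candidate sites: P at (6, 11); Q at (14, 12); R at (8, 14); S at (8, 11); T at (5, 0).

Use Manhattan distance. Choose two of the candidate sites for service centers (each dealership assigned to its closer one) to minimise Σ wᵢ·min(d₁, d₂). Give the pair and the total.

{P, T}, total 1148

Evaluate every pair (each demand assigned to the nearer of the two):
  {P, T}: total = 1148
  {P, Q}: total = 1203
  {P, S}: total = 1248
  {S, T}: total = 1254
  {P, R}: total = 1368
  {Q, S}: total = 1399
  {R, S}: total = 1494
  {R, T}: total = 1569
  {Q, T}: total = 1609
  {Q, R}: total = 1843
Best pair: {P, T} with total 1148.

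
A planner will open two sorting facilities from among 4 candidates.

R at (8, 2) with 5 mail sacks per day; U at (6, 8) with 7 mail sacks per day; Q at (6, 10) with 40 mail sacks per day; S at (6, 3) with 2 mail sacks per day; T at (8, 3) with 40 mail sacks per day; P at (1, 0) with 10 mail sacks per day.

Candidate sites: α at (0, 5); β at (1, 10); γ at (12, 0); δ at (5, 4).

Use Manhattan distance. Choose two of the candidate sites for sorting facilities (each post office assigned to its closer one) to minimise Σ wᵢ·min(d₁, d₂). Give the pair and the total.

Evaluate every pair (each demand assigned to the nearer of the two):
  {β, δ}: total = 504
  {α, δ}: total = 564
  {γ, δ}: total = 584
  {β, γ}: total = 677
  {α, β}: total = 780
  {α, γ}: total = 889
Best pair: {β, δ} with total 504.

{β, δ}, total 504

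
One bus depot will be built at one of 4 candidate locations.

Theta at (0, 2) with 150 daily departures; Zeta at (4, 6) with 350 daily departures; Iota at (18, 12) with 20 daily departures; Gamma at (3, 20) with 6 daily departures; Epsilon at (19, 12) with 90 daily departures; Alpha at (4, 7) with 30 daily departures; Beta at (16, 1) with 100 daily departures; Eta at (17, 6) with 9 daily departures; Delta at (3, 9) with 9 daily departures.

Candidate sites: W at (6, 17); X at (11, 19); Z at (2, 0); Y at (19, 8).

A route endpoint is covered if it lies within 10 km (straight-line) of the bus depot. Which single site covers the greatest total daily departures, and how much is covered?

Z, covering 539

Coverage radius r = 10 km; a point is covered iff (Δx)²+(Δy)² ≤ 10² = 100.
  W (6, 17): covers {Gamma, Delta} → 15
  X (11, 19): covers {Iota, Gamma} → 26
  Z (2, 0): covers {Theta, Zeta, Alpha, Delta} → 539
  Y (19, 8): covers {Iota, Epsilon, Beta, Eta} → 219
Maximum coverage at Z: 539 daily departures.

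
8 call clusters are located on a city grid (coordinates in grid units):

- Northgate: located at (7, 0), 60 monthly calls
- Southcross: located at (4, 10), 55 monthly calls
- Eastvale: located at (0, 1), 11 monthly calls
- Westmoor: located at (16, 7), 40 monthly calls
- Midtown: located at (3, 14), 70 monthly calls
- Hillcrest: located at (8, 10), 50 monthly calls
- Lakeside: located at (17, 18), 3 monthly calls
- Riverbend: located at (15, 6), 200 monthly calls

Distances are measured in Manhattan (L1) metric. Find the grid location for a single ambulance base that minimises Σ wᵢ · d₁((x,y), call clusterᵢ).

(8, 6)

Manhattan distance separates: Σwᵢ(|x−xᵢ|+|y−yᵢ|) = Σwᵢ|x−xᵢ| + Σwᵢ|y−yᵢ|, so x and y are optimised independently as 1-D weighted medians.
Total weight W = 489; half = 244.5.
x-coordinate, sorted with cumulative weight:
  x=0 (Eastvale, w=11) cum 11
  x=3 (Midtown, w=70) cum 81
  x=4 (Southcross, w=55) cum 136
  x=7 (Northgate, w=60) cum 196
  x=8 (Hillcrest, w=50) cum 246  ← median
  x=15 (Riverbend, w=200) cum 446
  x=16 (Westmoor, w=40) cum 486
  x=17 (Lakeside, w=3) cum 489
⇒ x* = 8
y-coordinate, sorted with cumulative weight:
  y=0 (Northgate, w=60) cum 60
  y=1 (Eastvale, w=11) cum 71
  y=6 (Riverbend, w=200) cum 271  ← median
  y=7 (Westmoor, w=40) cum 311
  y=10 (Southcross, w=55) cum 366
  y=10 (Hillcrest, w=50) cum 416
  y=14 (Midtown, w=70) cum 486
  y=18 (Lakeside, w=3) cum 489
⇒ y* = 6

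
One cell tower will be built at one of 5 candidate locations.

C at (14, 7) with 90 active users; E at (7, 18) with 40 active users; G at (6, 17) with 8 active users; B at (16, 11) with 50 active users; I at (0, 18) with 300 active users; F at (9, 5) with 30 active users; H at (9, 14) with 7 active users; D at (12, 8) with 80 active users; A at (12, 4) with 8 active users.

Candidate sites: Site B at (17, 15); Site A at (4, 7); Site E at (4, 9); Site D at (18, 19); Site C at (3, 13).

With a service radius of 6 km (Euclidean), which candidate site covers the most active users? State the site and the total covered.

Coverage radius r = 6 km; a point is covered iff (Δx)²+(Δy)² ≤ 6² = 36.
  Site B (17, 15): covers {B} → 50
  Site A (4, 7): covers {F} → 30
  Site E (4, 9): covers {none} → 0
  Site D (18, 19): covers {none} → 0
  Site C (3, 13): covers {G, I} → 308
Maximum coverage at Site C: 308 active users.

Site C, covering 308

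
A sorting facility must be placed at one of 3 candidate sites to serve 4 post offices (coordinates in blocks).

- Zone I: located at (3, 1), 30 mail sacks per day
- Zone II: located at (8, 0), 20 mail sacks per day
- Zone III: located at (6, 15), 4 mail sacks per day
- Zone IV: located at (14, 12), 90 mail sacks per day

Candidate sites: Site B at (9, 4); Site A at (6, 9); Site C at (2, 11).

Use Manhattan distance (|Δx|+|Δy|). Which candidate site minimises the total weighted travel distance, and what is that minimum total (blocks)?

Total weighted distance at each candidate:
  Site B (9, 4): total = 1596
  Site A (6, 9): total = 1564
  Site C (2, 11): total = 1872
Minimum is at Site A with total 1564 blocks.

Site A, total 1564 blocks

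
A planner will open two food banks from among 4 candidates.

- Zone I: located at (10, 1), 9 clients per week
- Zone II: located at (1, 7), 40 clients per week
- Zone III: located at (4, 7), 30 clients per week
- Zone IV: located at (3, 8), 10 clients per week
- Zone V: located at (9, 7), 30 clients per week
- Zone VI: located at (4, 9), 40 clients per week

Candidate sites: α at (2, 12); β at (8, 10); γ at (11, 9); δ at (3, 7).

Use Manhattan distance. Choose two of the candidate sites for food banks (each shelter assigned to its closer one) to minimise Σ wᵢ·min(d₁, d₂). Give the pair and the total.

{γ, δ}, total 441

Evaluate every pair (each demand assigned to the nearer of the two):
  {γ, δ}: total = 441
  {β, δ}: total = 459
  {α, δ}: total = 537
  {α, γ}: total = 901
  {α, β}: total = 919
  {β, γ}: total = 1081
Best pair: {γ, δ} with total 441.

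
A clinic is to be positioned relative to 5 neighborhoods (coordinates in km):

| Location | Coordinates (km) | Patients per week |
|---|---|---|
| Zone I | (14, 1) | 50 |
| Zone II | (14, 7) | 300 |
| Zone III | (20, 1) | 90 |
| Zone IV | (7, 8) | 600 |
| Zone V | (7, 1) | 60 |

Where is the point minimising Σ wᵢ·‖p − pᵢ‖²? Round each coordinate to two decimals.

(10.29, 6.45)

The minimiser of Σwᵢ‖p−pᵢ‖² is the weighted centroid p* = (Σwᵢpᵢ)/(Σwᵢ).
Σwᵢ = 1100.
Σwᵢxᵢ = 50·14 + 300·14 + 90·20 + 600·7 + 60·7 = 11320.
Σwᵢyᵢ = 50·1 + 300·7 + 90·1 + 600·8 + 60·1 = 7100.
x* = 11320/1100 = 10.29, y* = 7100/1100 = 6.45.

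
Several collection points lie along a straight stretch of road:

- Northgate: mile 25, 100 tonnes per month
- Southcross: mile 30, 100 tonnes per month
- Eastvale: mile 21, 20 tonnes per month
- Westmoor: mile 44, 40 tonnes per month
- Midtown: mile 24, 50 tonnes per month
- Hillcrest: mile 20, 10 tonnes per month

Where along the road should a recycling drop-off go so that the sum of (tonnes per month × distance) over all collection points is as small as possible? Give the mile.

x = 25

For a sum of weighted absolute distances on a line, the optimum is the weighted median (not the mean). Total weight W = 320; half-weight = 160.
Sort by position and accumulate weight:
  mile 20 (Hillcrest, w=10) → cum 10
  mile 21 (Eastvale, w=20) → cum 30
  mile 24 (Midtown, w=50) → cum 80
  mile 25 (Northgate, w=100) → cum 180  ≥ 160 → median here
  mile 30 (Southcross, w=100) → cum 280
  mile 44 (Westmoor, w=40) → cum 320
Optimal location: mile 25.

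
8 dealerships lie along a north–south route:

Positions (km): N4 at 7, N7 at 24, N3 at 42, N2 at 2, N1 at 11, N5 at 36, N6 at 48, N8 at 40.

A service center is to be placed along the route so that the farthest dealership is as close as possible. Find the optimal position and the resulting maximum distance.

The 1-center on a line is the midpoint of the two extreme points: leftmost at 2, rightmost at 48.
Optimal location = (2 + 48)/2 = 25; maximum distance = (48 − 2)/2 = 23.

location 25, max distance 23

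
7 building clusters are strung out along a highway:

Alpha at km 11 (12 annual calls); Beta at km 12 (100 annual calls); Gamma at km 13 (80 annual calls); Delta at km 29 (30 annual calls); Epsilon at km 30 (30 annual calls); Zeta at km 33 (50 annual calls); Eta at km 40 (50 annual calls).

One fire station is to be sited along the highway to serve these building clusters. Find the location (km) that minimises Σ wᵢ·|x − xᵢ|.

For a sum of weighted absolute distances on a line, the optimum is the weighted median (not the mean). Total weight W = 352; half-weight = 176.
Sort by position and accumulate weight:
  km 11 (Alpha, w=12) → cum 12
  km 12 (Beta, w=100) → cum 112
  km 13 (Gamma, w=80) → cum 192  ≥ 176 → median here
  km 29 (Delta, w=30) → cum 222
  km 30 (Epsilon, w=30) → cum 252
  km 33 (Zeta, w=50) → cum 302
  km 40 (Eta, w=50) → cum 352
Optimal location: km 13.

x = 13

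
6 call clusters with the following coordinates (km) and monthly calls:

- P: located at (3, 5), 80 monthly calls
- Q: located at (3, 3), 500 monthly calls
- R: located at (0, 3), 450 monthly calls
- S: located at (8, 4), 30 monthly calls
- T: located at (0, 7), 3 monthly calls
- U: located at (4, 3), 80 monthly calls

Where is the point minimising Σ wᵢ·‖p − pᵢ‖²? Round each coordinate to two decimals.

The minimiser of Σwᵢ‖p−pᵢ‖² is the weighted centroid p* = (Σwᵢpᵢ)/(Σwᵢ).
Σwᵢ = 1143.
Σwᵢxᵢ = 80·3 + 500·3 + 450·0 + 30·8 + 3·0 + 80·4 = 2300.
Σwᵢyᵢ = 80·5 + 500·3 + 450·3 + 30·4 + 3·7 + 80·3 = 3631.
x* = 2300/1143 = 2.01, y* = 3631/1143 = 3.18.

(2.01, 3.18)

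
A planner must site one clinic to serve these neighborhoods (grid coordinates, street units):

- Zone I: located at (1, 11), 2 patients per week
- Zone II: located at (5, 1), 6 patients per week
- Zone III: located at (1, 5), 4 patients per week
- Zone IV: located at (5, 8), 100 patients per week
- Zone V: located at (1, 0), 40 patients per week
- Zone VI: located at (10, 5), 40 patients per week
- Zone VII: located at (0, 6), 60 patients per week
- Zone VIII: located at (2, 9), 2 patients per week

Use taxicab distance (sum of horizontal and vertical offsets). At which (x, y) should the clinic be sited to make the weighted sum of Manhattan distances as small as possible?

Manhattan distance separates: Σwᵢ(|x−xᵢ|+|y−yᵢ|) = Σwᵢ|x−xᵢ| + Σwᵢ|y−yᵢ|, so x and y are optimised independently as 1-D weighted medians.
Total weight W = 254; half = 127.
x-coordinate, sorted with cumulative weight:
  x=0 (Zone VII, w=60) cum 60
  x=1 (Zone I, w=2) cum 62
  x=1 (Zone III, w=4) cum 66
  x=1 (Zone V, w=40) cum 106
  x=2 (Zone VIII, w=2) cum 108
  x=5 (Zone II, w=6) cum 114
  x=5 (Zone IV, w=100) cum 214  ← median
  x=10 (Zone VI, w=40) cum 254
⇒ x* = 5
y-coordinate, sorted with cumulative weight:
  y=0 (Zone V, w=40) cum 40
  y=1 (Zone II, w=6) cum 46
  y=5 (Zone III, w=4) cum 50
  y=5 (Zone VI, w=40) cum 90
  y=6 (Zone VII, w=60) cum 150  ← median
  y=8 (Zone IV, w=100) cum 250
  y=9 (Zone VIII, w=2) cum 252
  y=11 (Zone I, w=2) cum 254
⇒ y* = 6

(5, 6)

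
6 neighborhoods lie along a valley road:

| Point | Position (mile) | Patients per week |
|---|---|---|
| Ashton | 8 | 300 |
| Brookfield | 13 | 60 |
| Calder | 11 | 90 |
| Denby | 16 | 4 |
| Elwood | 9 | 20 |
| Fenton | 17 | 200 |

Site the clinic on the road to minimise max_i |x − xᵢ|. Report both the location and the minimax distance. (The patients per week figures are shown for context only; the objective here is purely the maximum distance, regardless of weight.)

location 12.5, max distance 4.5

The 1-center on a line is the midpoint of the two extreme points: leftmost at 8, rightmost at 17.
Optimal location = (8 + 17)/2 = 12.5; maximum distance = (17 − 8)/2 = 4.5.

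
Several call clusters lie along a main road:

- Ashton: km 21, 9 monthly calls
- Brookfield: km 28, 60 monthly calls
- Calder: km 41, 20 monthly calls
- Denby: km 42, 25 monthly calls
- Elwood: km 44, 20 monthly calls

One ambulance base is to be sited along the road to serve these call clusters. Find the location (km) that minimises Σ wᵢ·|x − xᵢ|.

For a sum of weighted absolute distances on a line, the optimum is the weighted median (not the mean). Total weight W = 134; half-weight = 67.
Sort by position and accumulate weight:
  km 21 (Ashton, w=9) → cum 9
  km 28 (Brookfield, w=60) → cum 69  ≥ 67 → median here
  km 41 (Calder, w=20) → cum 89
  km 42 (Denby, w=25) → cum 114
  km 44 (Elwood, w=20) → cum 134
Optimal location: km 28.

x = 28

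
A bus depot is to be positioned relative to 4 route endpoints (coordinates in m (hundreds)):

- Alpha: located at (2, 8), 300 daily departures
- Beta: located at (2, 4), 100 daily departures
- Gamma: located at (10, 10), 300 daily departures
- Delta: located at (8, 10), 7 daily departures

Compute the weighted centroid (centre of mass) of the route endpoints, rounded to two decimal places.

(5.45, 8.30)

The minimiser of Σwᵢ‖p−pᵢ‖² is the weighted centroid p* = (Σwᵢpᵢ)/(Σwᵢ).
Σwᵢ = 707.
Σwᵢxᵢ = 300·2 + 100·2 + 300·10 + 7·8 = 3856.
Σwᵢyᵢ = 300·8 + 100·4 + 300·10 + 7·10 = 5870.
x* = 3856/707 = 5.45, y* = 5870/707 = 8.30.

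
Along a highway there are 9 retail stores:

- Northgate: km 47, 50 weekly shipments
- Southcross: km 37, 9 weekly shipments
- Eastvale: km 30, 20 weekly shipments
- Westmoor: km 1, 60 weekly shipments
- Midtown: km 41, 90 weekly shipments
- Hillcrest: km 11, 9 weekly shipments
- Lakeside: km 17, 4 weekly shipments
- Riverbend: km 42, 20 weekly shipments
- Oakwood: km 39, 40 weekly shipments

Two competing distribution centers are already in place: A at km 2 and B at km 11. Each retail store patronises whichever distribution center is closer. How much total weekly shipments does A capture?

60

The indifferent point is the midpoint (2+11)/2 = 6.5; retail stores left of it (closer to A at 2) go to A, those right go to B.
  Westmoor at 1 (w=60) → A
  Hillcrest at 11 (w=9) → B
  Lakeside at 17 (w=4) → B
  Eastvale at 30 (w=20) → B
  Southcross at 37 (w=9) → B
  Oakwood at 39 (w=40) → B
  Midtown at 41 (w=90) → B
  Riverbend at 42 (w=20) → B
  Northgate at 47 (w=50) → B
A captures 60; B captures 242.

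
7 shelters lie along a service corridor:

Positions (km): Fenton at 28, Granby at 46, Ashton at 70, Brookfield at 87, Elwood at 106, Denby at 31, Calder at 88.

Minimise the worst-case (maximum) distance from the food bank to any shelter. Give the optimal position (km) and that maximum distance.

location 67, max distance 39

The 1-center on a line is the midpoint of the two extreme points: leftmost at 28, rightmost at 106.
Optimal location = (28 + 106)/2 = 67; maximum distance = (106 − 28)/2 = 39.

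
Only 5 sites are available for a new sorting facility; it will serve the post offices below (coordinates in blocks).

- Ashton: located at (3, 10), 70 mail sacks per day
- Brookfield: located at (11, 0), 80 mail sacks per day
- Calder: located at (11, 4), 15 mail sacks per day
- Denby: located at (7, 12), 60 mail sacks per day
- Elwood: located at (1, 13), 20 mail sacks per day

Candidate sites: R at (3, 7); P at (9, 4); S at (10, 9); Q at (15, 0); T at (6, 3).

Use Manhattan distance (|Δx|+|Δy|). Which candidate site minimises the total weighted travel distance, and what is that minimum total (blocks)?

Total weighted distance at each candidate:
  R (3, 7): total = 2275
  P (9, 4): total = 2290
  S (10, 9): total = 2070
  Q (15, 0): total = 3720
  T (6, 3): total = 2330
Minimum is at S with total 2070 blocks.

S, total 2070 blocks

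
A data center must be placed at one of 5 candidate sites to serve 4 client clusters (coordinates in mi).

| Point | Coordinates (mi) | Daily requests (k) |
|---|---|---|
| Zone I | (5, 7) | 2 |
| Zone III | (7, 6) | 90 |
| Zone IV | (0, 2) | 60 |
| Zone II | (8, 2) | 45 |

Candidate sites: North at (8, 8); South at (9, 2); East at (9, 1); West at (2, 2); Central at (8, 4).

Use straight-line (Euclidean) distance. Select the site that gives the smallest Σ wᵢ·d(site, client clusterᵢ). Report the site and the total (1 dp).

Total weighted distance at each candidate:
  North (8, 8): total = 1077.6
  South (9, 2): total = 1000.3
  East (9, 1): total = 1106.0
  West (2, 2): total = 977.9
  Central (8, 4): total = 794.5
Minimum is at Central with total 794.5 mi.

Central, total 794.5 mi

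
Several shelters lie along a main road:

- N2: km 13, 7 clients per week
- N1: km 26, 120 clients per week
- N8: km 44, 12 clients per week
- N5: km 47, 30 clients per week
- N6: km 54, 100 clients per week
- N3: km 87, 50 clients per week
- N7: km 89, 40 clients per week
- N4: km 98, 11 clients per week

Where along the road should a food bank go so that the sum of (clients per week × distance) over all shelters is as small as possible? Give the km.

For a sum of weighted absolute distances on a line, the optimum is the weighted median (not the mean). Total weight W = 370; half-weight = 185.
Sort by position and accumulate weight:
  km 13 (N2, w=7) → cum 7
  km 26 (N1, w=120) → cum 127
  km 44 (N8, w=12) → cum 139
  km 47 (N5, w=30) → cum 169
  km 54 (N6, w=100) → cum 269  ≥ 185 → median here
  km 87 (N3, w=50) → cum 319
  km 89 (N7, w=40) → cum 359
  km 98 (N4, w=11) → cum 370
Optimal location: km 54.

x = 54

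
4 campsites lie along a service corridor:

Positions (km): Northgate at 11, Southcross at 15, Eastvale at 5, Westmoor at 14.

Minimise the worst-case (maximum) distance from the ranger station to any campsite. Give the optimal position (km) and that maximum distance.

location 10, max distance 5

The 1-center on a line is the midpoint of the two extreme points: leftmost at 5, rightmost at 15.
Optimal location = (5 + 15)/2 = 10; maximum distance = (15 − 5)/2 = 5.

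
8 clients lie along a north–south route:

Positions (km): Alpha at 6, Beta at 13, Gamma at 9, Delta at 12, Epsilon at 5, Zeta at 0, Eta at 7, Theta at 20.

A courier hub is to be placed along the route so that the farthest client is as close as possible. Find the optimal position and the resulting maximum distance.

The 1-center on a line is the midpoint of the two extreme points: leftmost at 0, rightmost at 20.
Optimal location = (0 + 20)/2 = 10; maximum distance = (20 − 0)/2 = 10.

location 10, max distance 10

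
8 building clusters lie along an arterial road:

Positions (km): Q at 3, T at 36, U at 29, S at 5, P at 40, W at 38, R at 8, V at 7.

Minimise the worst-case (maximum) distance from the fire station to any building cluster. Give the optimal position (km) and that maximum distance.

The 1-center on a line is the midpoint of the two extreme points: leftmost at 3, rightmost at 40.
Optimal location = (3 + 40)/2 = 21.5; maximum distance = (40 − 3)/2 = 18.5.

location 21.5, max distance 18.5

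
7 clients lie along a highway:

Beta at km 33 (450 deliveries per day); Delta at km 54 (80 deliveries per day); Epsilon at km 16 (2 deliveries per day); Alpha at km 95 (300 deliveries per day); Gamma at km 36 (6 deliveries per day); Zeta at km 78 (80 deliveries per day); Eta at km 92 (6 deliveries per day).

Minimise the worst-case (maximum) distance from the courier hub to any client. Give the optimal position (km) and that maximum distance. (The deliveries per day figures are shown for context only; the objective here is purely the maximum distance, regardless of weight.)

The 1-center on a line is the midpoint of the two extreme points: leftmost at 16, rightmost at 95.
Optimal location = (16 + 95)/2 = 55.5; maximum distance = (95 − 16)/2 = 39.5.

location 55.5, max distance 39.5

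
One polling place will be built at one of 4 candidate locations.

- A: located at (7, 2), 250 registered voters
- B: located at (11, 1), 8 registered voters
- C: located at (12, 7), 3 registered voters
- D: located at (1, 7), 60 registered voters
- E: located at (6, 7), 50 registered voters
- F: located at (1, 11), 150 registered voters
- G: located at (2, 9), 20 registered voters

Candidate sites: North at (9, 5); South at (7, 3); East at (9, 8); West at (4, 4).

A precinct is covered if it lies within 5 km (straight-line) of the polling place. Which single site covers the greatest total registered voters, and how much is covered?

West, covering 360

Coverage radius r = 5 km; a point is covered iff (Δx)²+(Δy)² ≤ 5² = 25.
  North (9, 5): covers {A, B, C, E} → 311
  South (7, 3): covers {A, B, E} → 308
  East (9, 8): covers {C, E} → 53
  West (4, 4): covers {A, D, E} → 360
Maximum coverage at West: 360 registered voters.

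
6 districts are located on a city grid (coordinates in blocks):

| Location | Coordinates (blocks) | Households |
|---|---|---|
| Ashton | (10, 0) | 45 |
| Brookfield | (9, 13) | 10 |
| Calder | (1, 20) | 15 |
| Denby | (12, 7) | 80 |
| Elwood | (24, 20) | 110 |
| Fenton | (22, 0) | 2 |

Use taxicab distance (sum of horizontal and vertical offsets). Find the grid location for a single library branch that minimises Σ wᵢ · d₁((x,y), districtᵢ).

(12, 13)

Manhattan distance separates: Σwᵢ(|x−xᵢ|+|y−yᵢ|) = Σwᵢ|x−xᵢ| + Σwᵢ|y−yᵢ|, so x and y are optimised independently as 1-D weighted medians.
Total weight W = 262; half = 131.
x-coordinate, sorted with cumulative weight:
  x=1 (Calder, w=15) cum 15
  x=9 (Brookfield, w=10) cum 25
  x=10 (Ashton, w=45) cum 70
  x=12 (Denby, w=80) cum 150  ← median
  x=22 (Fenton, w=2) cum 152
  x=24 (Elwood, w=110) cum 262
⇒ x* = 12
y-coordinate, sorted with cumulative weight:
  y=0 (Ashton, w=45) cum 45
  y=0 (Fenton, w=2) cum 47
  y=7 (Denby, w=80) cum 127
  y=13 (Brookfield, w=10) cum 137  ← median
  y=20 (Calder, w=15) cum 152
  y=20 (Elwood, w=110) cum 262
⇒ y* = 13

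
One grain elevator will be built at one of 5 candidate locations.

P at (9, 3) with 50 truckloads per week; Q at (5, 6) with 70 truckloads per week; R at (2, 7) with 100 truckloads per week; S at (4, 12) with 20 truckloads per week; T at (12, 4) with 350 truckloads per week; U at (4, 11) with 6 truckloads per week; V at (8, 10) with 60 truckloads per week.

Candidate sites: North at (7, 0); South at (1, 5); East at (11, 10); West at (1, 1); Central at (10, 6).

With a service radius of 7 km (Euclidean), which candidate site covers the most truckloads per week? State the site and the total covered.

Central, covering 530

Coverage radius r = 7 km; a point is covered iff (Δx)²+(Δy)² ≤ 7² = 49.
  North (7, 0): covers {P, Q, T} → 470
  South (1, 5): covers {Q, R, U} → 176
  East (11, 10): covers {T, V} → 410
  West (1, 1): covers {Q, R} → 170
  Central (10, 6): covers {P, Q, T, V} → 530
Maximum coverage at Central: 530 truckloads per week.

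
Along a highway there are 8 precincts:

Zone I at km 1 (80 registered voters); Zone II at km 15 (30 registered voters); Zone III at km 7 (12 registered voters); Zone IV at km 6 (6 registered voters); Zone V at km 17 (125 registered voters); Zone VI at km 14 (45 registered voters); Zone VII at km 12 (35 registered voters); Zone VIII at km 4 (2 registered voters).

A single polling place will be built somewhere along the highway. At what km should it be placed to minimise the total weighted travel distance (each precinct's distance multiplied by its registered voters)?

For a sum of weighted absolute distances on a line, the optimum is the weighted median (not the mean). Total weight W = 335; half-weight = 167.5.
Sort by position and accumulate weight:
  km 1 (Zone I, w=80) → cum 80
  km 4 (Zone VIII, w=2) → cum 82
  km 6 (Zone IV, w=6) → cum 88
  km 7 (Zone III, w=12) → cum 100
  km 12 (Zone VII, w=35) → cum 135
  km 14 (Zone VI, w=45) → cum 180  ≥ 167.5 → median here
  km 15 (Zone II, w=30) → cum 210
  km 17 (Zone V, w=125) → cum 335
Optimal location: km 14.

x = 14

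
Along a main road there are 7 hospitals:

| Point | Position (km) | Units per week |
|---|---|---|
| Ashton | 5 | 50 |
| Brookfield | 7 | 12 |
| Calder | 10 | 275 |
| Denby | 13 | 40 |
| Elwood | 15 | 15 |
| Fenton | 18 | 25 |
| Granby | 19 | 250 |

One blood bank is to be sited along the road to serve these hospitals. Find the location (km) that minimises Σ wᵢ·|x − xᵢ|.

x = 10

For a sum of weighted absolute distances on a line, the optimum is the weighted median (not the mean). Total weight W = 667; half-weight = 333.5.
Sort by position and accumulate weight:
  km 5 (Ashton, w=50) → cum 50
  km 7 (Brookfield, w=12) → cum 62
  km 10 (Calder, w=275) → cum 337  ≥ 333.5 → median here
  km 13 (Denby, w=40) → cum 377
  km 15 (Elwood, w=15) → cum 392
  km 18 (Fenton, w=25) → cum 417
  km 19 (Granby, w=250) → cum 667
Optimal location: km 10.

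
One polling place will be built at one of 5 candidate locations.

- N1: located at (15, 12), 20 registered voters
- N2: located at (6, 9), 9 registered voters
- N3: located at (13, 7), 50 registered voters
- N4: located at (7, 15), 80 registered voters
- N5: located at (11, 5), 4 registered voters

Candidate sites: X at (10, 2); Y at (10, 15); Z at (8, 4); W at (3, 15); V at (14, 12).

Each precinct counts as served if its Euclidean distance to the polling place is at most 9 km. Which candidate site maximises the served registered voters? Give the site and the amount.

Coverage radius r = 9 km; a point is covered iff (Δx)²+(Δy)² ≤ 9² = 81.
  X (10, 2): covers {N2, N3, N5} → 63
  Y (10, 15): covers {N1, N2, N3, N4} → 159
  Z (8, 4): covers {N2, N3, N5} → 63
  W (3, 15): covers {N2, N4} → 89
  V (14, 12): covers {N1, N2, N3, N4, N5} → 163
Maximum coverage at V: 163 registered voters.

V, covering 163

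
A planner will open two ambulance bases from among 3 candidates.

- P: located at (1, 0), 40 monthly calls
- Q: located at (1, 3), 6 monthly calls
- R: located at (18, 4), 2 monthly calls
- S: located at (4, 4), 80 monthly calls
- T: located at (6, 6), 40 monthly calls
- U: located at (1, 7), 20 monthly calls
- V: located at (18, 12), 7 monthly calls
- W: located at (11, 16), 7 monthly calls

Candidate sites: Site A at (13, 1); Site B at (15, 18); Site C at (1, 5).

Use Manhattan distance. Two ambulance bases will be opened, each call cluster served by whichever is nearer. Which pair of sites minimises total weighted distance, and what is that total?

{Site B, Site C}, total 951

Evaluate every pair (each demand assigned to the nearer of the two):
  {Site B, Site C}: total = 951
  {Site A, Site C}: total = 1059
  {Site A, Site B}: total = 2525
Best pair: {Site B, Site C} with total 951.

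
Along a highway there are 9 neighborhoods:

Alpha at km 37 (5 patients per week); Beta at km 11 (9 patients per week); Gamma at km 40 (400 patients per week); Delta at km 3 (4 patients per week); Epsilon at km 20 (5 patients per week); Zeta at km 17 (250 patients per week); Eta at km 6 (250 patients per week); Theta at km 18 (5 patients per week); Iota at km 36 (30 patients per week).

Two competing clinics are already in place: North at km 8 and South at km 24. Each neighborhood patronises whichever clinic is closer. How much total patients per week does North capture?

263

The indifferent point is the midpoint (8+24)/2 = 16; neighborhoods left of it (closer to North at 8) go to North, those right go to South.
  Delta at 3 (w=4) → North
  Eta at 6 (w=250) → North
  Beta at 11 (w=9) → North
  Zeta at 17 (w=250) → South
  Theta at 18 (w=5) → South
  Epsilon at 20 (w=5) → South
  Iota at 36 (w=30) → South
  Alpha at 37 (w=5) → South
  Gamma at 40 (w=400) → South
North captures 263; South captures 695.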